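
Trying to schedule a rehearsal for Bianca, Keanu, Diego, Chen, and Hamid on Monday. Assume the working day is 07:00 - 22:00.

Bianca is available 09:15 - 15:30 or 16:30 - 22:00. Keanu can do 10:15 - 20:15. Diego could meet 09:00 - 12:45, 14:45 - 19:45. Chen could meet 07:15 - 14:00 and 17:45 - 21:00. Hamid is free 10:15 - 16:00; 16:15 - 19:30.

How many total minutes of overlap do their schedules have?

Bianca ∩ Keanu: 10:15-15:30, 16:30-20:15.
Bianca ∩ Keanu ∩ Diego: 10:15-12:45, 14:45-15:30, 16:30-19:45.
Bianca ∩ Keanu ∩ Diego ∩ Chen: 10:15-12:45, 17:45-19:45.
Bianca ∩ Keanu ∩ Diego ∩ Chen ∩ Hamid: 10:15-12:45, 17:45-19:30.
Summing the common windows: 150 + 105 = 255 minutes.

255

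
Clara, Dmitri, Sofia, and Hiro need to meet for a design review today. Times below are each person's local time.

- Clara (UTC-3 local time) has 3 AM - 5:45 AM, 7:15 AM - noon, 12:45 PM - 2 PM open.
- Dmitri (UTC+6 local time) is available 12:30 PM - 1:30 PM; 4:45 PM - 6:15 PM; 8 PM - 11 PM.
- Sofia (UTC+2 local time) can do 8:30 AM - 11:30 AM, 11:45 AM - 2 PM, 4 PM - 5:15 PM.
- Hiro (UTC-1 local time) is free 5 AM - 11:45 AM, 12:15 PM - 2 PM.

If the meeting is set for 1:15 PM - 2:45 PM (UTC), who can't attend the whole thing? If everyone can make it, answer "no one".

Dmitri, Sofia

Clara in UTC: 06:00-08:45, 10:15-15:00, 15:45-17:00 (add 3h to convert from UTC-3).
Dmitri in UTC: 06:30-07:30, 10:45-12:15, 14:00-17:00 (subtract 6h to convert from UTC+6).
Sofia in UTC: 06:30-09:30, 09:45-12:00, 14:00-15:15 (subtract 2h to convert from UTC+2).
Hiro in UTC: 06:00-12:45, 13:15-15:00 (add 1h to convert from UTC-1).
Clara: free for 13:15-14:45. Dmitri: not fully free for 13:15-14:45. Sofia: not fully free for 13:15-14:45. Hiro: free for 13:15-14:45.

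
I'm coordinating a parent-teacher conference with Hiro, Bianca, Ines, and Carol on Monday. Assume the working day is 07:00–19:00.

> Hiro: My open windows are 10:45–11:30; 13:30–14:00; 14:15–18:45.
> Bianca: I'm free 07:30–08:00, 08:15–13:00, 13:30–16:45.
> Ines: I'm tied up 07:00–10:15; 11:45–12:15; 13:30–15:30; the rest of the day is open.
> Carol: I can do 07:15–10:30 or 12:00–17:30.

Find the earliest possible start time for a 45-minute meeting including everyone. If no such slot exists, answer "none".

15:30

Hiro free: 10:45-11:30, 13:30-14:00, 14:15-18:45.
Bianca free: 07:30-08:00, 08:15-13:00, 13:30-16:45.
Ines free: 10:15-11:45, 12:15-13:30, 15:30-19:00 (invert busy blocks within the working day).
Carol free: 07:15-10:30, 12:00-17:30.
Hiro ∩ Bianca: 10:45-11:30, 13:30-14:00, 14:15-16:45.
Hiro ∩ Bianca ∩ Ines: 10:45-11:30, 15:30-16:45.
Hiro ∩ Bianca ∩ Ines ∩ Carol: 15:30-16:45.
The first common window of at least 45 minutes is 15:30-16:45, so the earliest start is 15:30.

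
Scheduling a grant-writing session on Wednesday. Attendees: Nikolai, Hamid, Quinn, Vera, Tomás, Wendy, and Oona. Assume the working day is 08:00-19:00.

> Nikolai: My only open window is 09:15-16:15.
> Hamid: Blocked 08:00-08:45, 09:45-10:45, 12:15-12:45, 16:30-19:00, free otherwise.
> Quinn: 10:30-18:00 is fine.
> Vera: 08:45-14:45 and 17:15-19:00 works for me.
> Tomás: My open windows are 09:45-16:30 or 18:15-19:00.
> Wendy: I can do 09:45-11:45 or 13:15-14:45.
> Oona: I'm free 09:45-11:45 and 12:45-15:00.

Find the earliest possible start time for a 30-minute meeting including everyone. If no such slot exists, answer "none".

Nikolai free: 09:15-16:15.
Hamid free: 08:45-09:45, 10:45-12:15, 12:45-16:30 (invert busy blocks within the working day).
Quinn free: 10:30-18:00.
Vera free: 08:45-14:45, 17:15-19:00.
Tomás free: 09:45-16:30, 18:15-19:00.
Wendy free: 09:45-11:45, 13:15-14:45.
Oona free: 09:45-11:45, 12:45-15:00.
Nikolai ∩ Hamid: 09:15-09:45, 10:45-12:15, 12:45-16:15.
Nikolai ∩ Hamid ∩ Quinn: 10:45-12:15, 12:45-16:15.
Nikolai ∩ Hamid ∩ Quinn ∩ Vera: 10:45-12:15, 12:45-14:45.
Nikolai ∩ Hamid ∩ Quinn ∩ Vera ∩ Tomás: 10:45-12:15, 12:45-14:45.
Nikolai ∩ Hamid ∩ Quinn ∩ Vera ∩ Tomás ∩ Wendy: 10:45-11:45, 13:15-14:45.
Nikolai ∩ Hamid ∩ Quinn ∩ Vera ∩ Tomás ∩ Wendy ∩ Oona: 10:45-11:45, 13:15-14:45.
So the common availability across everyone is 10:45-11:45, 13:15-14:45.
The first common window of at least 30 minutes is 10:45-11:45, so the earliest start is 10:45.

10:45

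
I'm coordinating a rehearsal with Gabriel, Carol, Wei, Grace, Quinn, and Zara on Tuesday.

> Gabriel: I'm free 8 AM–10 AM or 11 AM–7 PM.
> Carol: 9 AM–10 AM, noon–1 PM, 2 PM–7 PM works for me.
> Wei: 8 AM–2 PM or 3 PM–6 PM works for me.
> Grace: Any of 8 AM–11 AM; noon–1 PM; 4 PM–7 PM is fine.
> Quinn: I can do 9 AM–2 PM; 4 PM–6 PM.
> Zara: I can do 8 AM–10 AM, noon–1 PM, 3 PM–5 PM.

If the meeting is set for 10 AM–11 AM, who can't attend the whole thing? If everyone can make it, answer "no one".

Carol, Gabriel, Zara

Gabriel: not fully free for 10:00-11:00. Carol: not fully free for 10:00-11:00. Wei: free for 10:00-11:00. Grace: free for 10:00-11:00. Quinn: free for 10:00-11:00. Zara: not fully free for 10:00-11:00.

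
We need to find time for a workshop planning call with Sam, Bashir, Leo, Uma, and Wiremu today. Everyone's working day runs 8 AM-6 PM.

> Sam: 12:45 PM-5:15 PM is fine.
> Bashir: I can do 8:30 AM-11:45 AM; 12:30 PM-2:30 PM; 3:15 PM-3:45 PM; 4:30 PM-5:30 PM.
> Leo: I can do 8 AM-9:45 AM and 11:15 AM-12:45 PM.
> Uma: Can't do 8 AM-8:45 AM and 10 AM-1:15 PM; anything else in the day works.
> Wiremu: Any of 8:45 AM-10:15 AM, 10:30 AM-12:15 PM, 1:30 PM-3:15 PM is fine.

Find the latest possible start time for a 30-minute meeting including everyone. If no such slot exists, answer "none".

none

Sam free: 12:45-17:15.
Bashir free: 08:30-11:45, 12:30-14:30, 15:15-15:45, 16:30-17:30.
Leo free: 08:00-09:45, 11:15-12:45.
Uma free: 08:45-10:00, 13:15-18:00 (invert busy blocks within the working day).
Wiremu free: 08:45-10:15, 10:30-12:15, 13:30-15:15.
Sam ∩ Bashir: 12:45-14:30, 15:15-15:45, 16:30-17:15.
Sam ∩ Bashir ∩ Leo: ∅.
Sam ∩ Bashir ∩ Leo ∩ Uma: ∅.
Sam ∩ Bashir ∩ Leo ∩ Uma ∩ Wiremu: ∅.
There is no time when everyone is free.
No common window is at least 30 minutes long.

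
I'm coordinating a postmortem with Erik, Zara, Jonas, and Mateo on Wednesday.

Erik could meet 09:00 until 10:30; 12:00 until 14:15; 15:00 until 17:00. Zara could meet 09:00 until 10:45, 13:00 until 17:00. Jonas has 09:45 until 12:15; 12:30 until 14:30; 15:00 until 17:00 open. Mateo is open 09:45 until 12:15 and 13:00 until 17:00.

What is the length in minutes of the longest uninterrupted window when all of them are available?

120

Erik ∩ Zara: 09:00-10:30, 13:00-14:15, 15:00-17:00.
Erik ∩ Zara ∩ Jonas: 09:45-10:30, 13:00-14:15, 15:00-17:00.
Erik ∩ Zara ∩ Jonas ∩ Mateo: 09:45-10:30, 13:00-14:15, 15:00-17:00.
So the common availability across everyone is 09:45-10:30, 13:00-14:15, 15:00-17:00.
The longest is 15:00-17:00 at 120 minutes.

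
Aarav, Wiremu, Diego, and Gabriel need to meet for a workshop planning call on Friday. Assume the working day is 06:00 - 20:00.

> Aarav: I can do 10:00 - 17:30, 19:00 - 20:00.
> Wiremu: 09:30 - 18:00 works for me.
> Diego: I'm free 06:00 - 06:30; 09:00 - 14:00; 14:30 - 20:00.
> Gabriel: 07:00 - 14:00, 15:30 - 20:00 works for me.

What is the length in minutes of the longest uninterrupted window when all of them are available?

Aarav ∩ Wiremu: 10:00-17:30.
Aarav ∩ Wiremu ∩ Diego: 10:00-14:00, 14:30-17:30.
Aarav ∩ Wiremu ∩ Diego ∩ Gabriel: 10:00-14:00, 15:30-17:30.
The longest is 10:00-14:00 at 240 minutes.

240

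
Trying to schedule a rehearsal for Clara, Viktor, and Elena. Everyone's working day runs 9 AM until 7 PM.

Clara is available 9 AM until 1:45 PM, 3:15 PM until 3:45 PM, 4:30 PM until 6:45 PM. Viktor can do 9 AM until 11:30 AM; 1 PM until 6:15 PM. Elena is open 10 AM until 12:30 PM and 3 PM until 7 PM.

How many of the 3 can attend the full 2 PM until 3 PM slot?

Viktor can make the full 14:00-15:00 slot — that's 1.

1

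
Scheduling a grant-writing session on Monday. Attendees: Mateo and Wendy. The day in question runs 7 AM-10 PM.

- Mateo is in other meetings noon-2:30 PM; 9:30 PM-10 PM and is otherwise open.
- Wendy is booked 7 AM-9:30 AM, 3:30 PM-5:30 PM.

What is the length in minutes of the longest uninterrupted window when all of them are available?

240

Mateo free: 07:00-12:00, 14:30-21:30 (invert busy blocks within the working day).
Wendy free: 09:30-15:30, 17:30-22:00 (invert busy blocks within the working day).
Mateo ∩ Wendy: 09:30-12:00, 14:30-15:30, 17:30-21:30.
So the common availability across everyone is 09:30-12:00, 14:30-15:30, 17:30-21:30.
The longest is 17:30-21:30 at 240 minutes.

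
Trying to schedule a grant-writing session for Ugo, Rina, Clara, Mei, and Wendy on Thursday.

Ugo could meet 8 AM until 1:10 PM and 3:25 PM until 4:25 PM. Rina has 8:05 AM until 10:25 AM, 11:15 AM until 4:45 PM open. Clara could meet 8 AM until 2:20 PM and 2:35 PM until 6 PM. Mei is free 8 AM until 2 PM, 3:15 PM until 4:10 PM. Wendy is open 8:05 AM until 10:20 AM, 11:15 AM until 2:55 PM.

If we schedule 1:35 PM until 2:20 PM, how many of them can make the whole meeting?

Rina, Clara, and Wendy can make the full 13:35-14:20 slot — that's 3.

3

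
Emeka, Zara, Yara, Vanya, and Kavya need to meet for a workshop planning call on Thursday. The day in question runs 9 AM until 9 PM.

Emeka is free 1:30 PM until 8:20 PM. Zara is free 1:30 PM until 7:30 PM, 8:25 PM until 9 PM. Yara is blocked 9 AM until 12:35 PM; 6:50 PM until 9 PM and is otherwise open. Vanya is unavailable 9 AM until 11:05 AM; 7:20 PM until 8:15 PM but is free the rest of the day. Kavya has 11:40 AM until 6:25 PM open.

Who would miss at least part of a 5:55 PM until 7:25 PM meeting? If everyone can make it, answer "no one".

Kavya, Vanya, Yara

Emeka free: 13:30-20:20.
Zara free: 13:30-19:30, 20:25-21:00.
Yara free: 12:35-18:50 (invert busy blocks within the working day).
Vanya free: 11:05-19:20, 20:15-21:00 (invert busy blocks within the working day).
Kavya free: 11:40-18:25.
Emeka: free for 17:55-19:25. Zara: free for 17:55-19:25. Yara: not fully free for 17:55-19:25. Vanya: not fully free for 17:55-19:25. Kavya: not fully free for 17:55-19:25.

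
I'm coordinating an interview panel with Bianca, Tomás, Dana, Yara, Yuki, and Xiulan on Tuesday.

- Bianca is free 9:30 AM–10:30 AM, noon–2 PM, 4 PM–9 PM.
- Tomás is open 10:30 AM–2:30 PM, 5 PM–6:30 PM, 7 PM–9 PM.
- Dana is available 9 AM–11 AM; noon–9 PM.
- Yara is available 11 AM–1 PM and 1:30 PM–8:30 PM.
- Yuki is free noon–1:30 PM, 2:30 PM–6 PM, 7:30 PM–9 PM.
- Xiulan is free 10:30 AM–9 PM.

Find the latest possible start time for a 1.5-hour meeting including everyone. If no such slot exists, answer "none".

none

Bianca ∩ Tomás: 12:00-14:00, 17:00-18:30, 19:00-21:00.
Bianca ∩ Tomás ∩ Dana: 12:00-14:00, 17:00-18:30, 19:00-21:00.
Bianca ∩ Tomás ∩ Dana ∩ Yara: 12:00-13:00, 13:30-14:00, 17:00-18:30, 19:00-20:30.
Bianca ∩ Tomás ∩ Dana ∩ Yara ∩ Yuki: 12:00-13:00, 17:00-18:00, 19:30-20:30.
Bianca ∩ Tomás ∩ Dana ∩ Yara ∩ Yuki ∩ Xiulan: 12:00-13:00, 17:00-18:00, 19:30-20:30.
So the common availability across everyone is 12:00-13:00, 17:00-18:00, 19:30-20:30.
No common window is at least 90 minutes long.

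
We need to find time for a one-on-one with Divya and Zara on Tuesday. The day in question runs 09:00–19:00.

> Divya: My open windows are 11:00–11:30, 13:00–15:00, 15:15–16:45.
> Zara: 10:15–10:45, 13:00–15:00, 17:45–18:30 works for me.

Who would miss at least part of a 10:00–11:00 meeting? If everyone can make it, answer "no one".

Divya: not fully free for 10:00-11:00. Zara: not fully free for 10:00-11:00.

Divya, Zara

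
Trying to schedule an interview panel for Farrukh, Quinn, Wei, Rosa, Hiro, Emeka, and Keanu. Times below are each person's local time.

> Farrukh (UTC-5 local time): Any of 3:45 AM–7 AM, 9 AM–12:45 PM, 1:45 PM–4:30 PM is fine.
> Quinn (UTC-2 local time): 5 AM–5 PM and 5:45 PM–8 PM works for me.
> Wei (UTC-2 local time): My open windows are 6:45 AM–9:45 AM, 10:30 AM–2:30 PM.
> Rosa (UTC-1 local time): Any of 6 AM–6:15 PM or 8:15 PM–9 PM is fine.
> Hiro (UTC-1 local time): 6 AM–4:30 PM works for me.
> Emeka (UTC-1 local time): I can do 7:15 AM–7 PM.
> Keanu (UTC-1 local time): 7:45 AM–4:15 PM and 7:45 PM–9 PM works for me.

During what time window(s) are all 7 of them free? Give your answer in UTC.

08:45-11:45, 14:00-16:30

Farrukh in UTC: 08:45-12:00, 14:00-17:45, 18:45-21:30 (add 5h to convert from UTC-5).
Quinn in UTC: 07:00-19:00, 19:45-22:00 (add 2h to convert from UTC-2).
Wei in UTC: 08:45-11:45, 12:30-16:30 (add 2h to convert from UTC-2).
Rosa in UTC: 07:00-19:15, 21:15-22:00 (add 1h to convert from UTC-1).
Hiro in UTC: 07:00-17:30 (add 1h to convert from UTC-1).
Emeka in UTC: 08:15-20:00 (add 1h to convert from UTC-1).
Keanu in UTC: 08:45-17:15, 20:45-22:00 (add 1h to convert from UTC-1).
Farrukh ∩ Quinn: 08:45-12:00, 14:00-17:45, 18:45-19:00, 19:45-21:30.
Farrukh ∩ Quinn ∩ Wei: 08:45-11:45, 14:00-16:30.
Farrukh ∩ Quinn ∩ Wei ∩ Rosa: 08:45-11:45, 14:00-16:30.
Farrukh ∩ Quinn ∩ Wei ∩ Rosa ∩ Hiro: 08:45-11:45, 14:00-16:30.
Farrukh ∩ Quinn ∩ Wei ∩ Rosa ∩ Hiro ∩ Emeka: 08:45-11:45, 14:00-16:30.
Farrukh ∩ Quinn ∩ Wei ∩ Rosa ∩ Hiro ∩ Emeka ∩ Keanu: 08:45-11:45, 14:00-16:30.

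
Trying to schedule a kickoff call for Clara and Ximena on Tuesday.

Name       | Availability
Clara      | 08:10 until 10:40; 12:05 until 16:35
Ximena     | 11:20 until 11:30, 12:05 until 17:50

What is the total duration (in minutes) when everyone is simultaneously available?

Clara ∩ Ximena: 12:05-16:35.
Those are the intersection windows.
That's a single block of 270 minutes.

270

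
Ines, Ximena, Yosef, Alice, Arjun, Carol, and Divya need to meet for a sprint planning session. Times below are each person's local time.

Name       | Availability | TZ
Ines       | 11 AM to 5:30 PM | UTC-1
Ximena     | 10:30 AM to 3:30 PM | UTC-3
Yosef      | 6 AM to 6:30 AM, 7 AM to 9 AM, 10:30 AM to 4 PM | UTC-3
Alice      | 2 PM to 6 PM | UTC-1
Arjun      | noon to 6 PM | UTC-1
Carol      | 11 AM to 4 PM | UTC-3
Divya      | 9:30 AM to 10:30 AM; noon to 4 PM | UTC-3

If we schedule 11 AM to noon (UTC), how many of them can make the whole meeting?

Ines in UTC: 12:00-18:30 (add 1h to convert from UTC-1).
Ximena in UTC: 13:30-18:30 (add 3h to convert from UTC-3).
Yosef in UTC: 09:00-09:30, 10:00-12:00, 13:30-19:00 (add 3h to convert from UTC-3).
Alice in UTC: 15:00-19:00 (add 1h to convert from UTC-1).
Arjun in UTC: 13:00-19:00 (add 1h to convert from UTC-1).
Carol in UTC: 14:00-19:00 (add 3h to convert from UTC-3).
Divya in UTC: 12:30-13:30, 15:00-19:00 (add 3h to convert from UTC-3).
Yosef can make the full 11:00-12:00 slot — that's 1.

1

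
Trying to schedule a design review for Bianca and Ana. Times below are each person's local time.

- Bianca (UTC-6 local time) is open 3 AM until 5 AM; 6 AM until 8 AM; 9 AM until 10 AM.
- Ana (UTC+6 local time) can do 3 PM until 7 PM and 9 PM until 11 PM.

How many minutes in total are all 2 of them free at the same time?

240

Bianca in UTC: 09:00-11:00, 12:00-14:00, 15:00-16:00 (add 6h to convert from UTC-6).
Ana in UTC: 09:00-13:00, 15:00-17:00 (subtract 6h to convert from UTC+6).
Bianca ∩ Ana: 09:00-11:00, 12:00-13:00, 15:00-16:00.
Summing the common windows: 120 + 60 + 60 = 240 minutes.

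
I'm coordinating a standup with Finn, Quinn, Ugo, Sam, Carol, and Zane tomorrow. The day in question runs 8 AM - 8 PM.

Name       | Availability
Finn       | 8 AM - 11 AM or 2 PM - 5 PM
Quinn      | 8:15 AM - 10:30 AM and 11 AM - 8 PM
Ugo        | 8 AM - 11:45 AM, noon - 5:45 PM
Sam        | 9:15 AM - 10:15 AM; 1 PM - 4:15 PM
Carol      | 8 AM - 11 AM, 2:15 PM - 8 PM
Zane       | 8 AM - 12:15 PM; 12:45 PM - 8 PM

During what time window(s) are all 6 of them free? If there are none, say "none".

Finn ∩ Quinn: 08:15-10:30, 14:00-17:00.
Finn ∩ Quinn ∩ Ugo: 08:15-10:30, 14:00-17:00.
Finn ∩ Quinn ∩ Ugo ∩ Sam: 09:15-10:15, 14:00-16:15.
Finn ∩ Quinn ∩ Ugo ∩ Sam ∩ Carol: 09:15-10:15, 14:15-16:15.
Finn ∩ Quinn ∩ Ugo ∩ Sam ∩ Carol ∩ Zane: 09:15-10:15, 14:15-16:15.

09:15-10:15, 14:15-16:15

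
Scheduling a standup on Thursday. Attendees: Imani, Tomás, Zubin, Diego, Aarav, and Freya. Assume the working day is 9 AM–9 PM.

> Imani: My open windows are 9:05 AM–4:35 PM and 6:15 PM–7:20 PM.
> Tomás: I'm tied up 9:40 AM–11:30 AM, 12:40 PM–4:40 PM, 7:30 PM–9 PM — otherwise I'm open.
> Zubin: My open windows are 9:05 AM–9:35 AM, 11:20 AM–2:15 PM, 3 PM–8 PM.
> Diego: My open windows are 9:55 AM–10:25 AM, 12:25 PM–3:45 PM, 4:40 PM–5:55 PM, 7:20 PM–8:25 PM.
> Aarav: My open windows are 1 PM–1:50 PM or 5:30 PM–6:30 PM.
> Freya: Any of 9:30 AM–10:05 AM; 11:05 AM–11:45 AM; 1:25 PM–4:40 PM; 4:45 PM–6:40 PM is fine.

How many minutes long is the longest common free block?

0

Imani free: 09:05-16:35, 18:15-19:20.
Tomás free: 09:00-09:40, 11:30-12:40, 16:40-19:30 (invert busy blocks within the working day).
Zubin free: 09:05-09:35, 11:20-14:15, 15:00-20:00.
Diego free: 09:55-10:25, 12:25-15:45, 16:40-17:55, 19:20-20:25.
Aarav free: 13:00-13:50, 17:30-18:30.
Freya free: 09:30-10:05, 11:05-11:45, 13:25-16:40, 16:45-18:40.
Imani ∩ Tomás: 09:05-09:40, 11:30-12:40, 18:15-19:20.
Imani ∩ Tomás ∩ Zubin: 09:05-09:35, 11:30-12:40, 18:15-19:20.
Imani ∩ Tomás ∩ Zubin ∩ Diego: 12:25-12:40.
Imani ∩ Tomás ∩ Zubin ∩ Diego ∩ Aarav: ∅.
Imani ∩ Tomás ∩ Zubin ∩ Diego ∩ Aarav ∩ Freya: ∅.
There is no time when everyone is free.
No common window exists, so the longest block is 0 minutes.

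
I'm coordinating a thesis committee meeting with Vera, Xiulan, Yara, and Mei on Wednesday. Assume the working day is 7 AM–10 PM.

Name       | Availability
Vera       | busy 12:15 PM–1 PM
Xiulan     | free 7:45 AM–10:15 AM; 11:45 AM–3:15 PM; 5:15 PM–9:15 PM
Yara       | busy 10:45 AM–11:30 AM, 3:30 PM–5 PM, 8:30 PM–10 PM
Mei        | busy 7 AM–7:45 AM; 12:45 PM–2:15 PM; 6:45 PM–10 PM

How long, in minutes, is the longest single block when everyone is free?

150

Vera free: 07:00-12:15, 13:00-22:00 (invert busy blocks within the working day).
Xiulan free: 07:45-10:15, 11:45-15:15, 17:15-21:15.
Yara free: 07:00-10:45, 11:30-15:30, 17:00-20:30 (invert busy blocks within the working day).
Mei free: 07:45-12:45, 14:15-18:45 (invert busy blocks within the working day).
Vera ∩ Xiulan: 07:45-10:15, 11:45-12:15, 13:00-15:15, 17:15-21:15.
Vera ∩ Xiulan ∩ Yara: 07:45-10:15, 11:45-12:15, 13:00-15:15, 17:15-20:30.
Vera ∩ Xiulan ∩ Yara ∩ Mei: 07:45-10:15, 11:45-12:15, 14:15-15:15, 17:15-18:45.
Those are the intersection windows.
The longest is 07:45-10:15 at 150 minutes.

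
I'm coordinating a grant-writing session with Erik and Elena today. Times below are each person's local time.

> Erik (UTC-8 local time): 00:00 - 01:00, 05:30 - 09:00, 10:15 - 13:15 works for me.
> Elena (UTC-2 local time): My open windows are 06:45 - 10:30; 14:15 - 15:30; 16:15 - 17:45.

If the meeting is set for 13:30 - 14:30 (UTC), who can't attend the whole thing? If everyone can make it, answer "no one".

Erik in UTC: 08:00-09:00, 13:30-17:00, 18:15-21:15 (add 8h to convert from UTC-8).
Elena in UTC: 08:45-12:30, 16:15-17:30, 18:15-19:45 (add 2h to convert from UTC-2).
Erik: free for 13:30-14:30. Elena: not fully free for 13:30-14:30.

Elena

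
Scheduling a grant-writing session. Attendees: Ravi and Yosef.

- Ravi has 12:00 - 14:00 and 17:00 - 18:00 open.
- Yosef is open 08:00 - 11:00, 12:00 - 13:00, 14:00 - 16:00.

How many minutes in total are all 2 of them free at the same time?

60

Ravi ∩ Yosef: 12:00-13:00.
That's a single block of 60 minutes.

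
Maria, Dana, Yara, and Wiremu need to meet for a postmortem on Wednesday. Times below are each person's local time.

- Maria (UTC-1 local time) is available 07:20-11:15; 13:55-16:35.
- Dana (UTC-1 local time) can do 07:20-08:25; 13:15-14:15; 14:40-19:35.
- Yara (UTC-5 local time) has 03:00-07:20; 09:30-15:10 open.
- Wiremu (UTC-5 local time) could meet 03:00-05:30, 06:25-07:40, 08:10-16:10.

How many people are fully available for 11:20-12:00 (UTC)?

2

Maria in UTC: 08:20-12:15, 14:55-17:35 (add 1h to convert from UTC-1).
Dana in UTC: 08:20-09:25, 14:15-15:15, 15:40-20:35 (add 1h to convert from UTC-1).
Yara in UTC: 08:00-12:20, 14:30-20:10 (add 5h to convert from UTC-5).
Wiremu in UTC: 08:00-10:30, 11:25-12:40, 13:10-21:10 (add 5h to convert from UTC-5).
Maria and Yara can make the full 11:20-12:00 slot — that's 2.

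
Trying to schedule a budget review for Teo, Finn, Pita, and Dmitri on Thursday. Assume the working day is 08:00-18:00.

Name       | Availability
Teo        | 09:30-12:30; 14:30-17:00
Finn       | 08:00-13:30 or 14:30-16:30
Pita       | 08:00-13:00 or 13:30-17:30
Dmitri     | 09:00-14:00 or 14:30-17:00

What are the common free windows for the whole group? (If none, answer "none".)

09:30-12:30, 14:30-16:30

Teo ∩ Finn: 09:30-12:30, 14:30-16:30.
Teo ∩ Finn ∩ Pita: 09:30-12:30, 14:30-16:30.
Teo ∩ Finn ∩ Pita ∩ Dmitri: 09:30-12:30, 14:30-16:30.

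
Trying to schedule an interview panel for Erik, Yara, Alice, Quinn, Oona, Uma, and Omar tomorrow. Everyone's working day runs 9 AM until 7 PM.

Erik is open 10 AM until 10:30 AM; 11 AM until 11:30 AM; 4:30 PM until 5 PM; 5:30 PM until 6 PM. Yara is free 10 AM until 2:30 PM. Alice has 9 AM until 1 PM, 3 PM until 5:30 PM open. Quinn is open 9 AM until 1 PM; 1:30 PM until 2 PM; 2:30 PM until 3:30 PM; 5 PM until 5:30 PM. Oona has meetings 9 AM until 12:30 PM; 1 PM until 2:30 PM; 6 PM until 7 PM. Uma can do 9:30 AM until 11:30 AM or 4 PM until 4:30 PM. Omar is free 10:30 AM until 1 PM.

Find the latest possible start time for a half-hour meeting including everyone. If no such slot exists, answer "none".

none

Erik free: 10:00-10:30, 11:00-11:30, 16:30-17:00, 17:30-18:00.
Yara free: 10:00-14:30.
Alice free: 09:00-13:00, 15:00-17:30.
Quinn free: 09:00-13:00, 13:30-14:00, 14:30-15:30, 17:00-17:30.
Oona free: 12:30-13:00, 14:30-18:00 (invert busy blocks within the working day).
Uma free: 09:30-11:30, 16:00-16:30.
Omar free: 10:30-13:00.
Erik ∩ Yara: 10:00-10:30, 11:00-11:30.
Erik ∩ Yara ∩ Alice: 10:00-10:30, 11:00-11:30.
Erik ∩ Yara ∩ Alice ∩ Quinn: 10:00-10:30, 11:00-11:30.
Erik ∩ Yara ∩ Alice ∩ Quinn ∩ Oona: ∅.
Erik ∩ Yara ∩ Alice ∩ Quinn ∩ Oona ∩ Uma: ∅.
Erik ∩ Yara ∩ Alice ∩ Quinn ∩ Oona ∩ Uma ∩ Omar: ∅.
There is no time when everyone is free.
No common window is at least 30 minutes long.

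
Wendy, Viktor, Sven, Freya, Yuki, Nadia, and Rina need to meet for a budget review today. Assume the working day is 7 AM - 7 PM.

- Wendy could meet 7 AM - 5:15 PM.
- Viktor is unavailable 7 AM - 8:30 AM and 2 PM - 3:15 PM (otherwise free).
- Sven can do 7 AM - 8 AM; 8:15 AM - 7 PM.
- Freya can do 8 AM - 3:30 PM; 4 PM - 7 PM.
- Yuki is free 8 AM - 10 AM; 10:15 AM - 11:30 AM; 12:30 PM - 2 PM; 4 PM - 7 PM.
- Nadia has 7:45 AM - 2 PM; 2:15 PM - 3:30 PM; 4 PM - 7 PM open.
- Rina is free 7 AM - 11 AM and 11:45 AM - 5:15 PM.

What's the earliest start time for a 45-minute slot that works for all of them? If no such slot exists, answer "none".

08:30

Wendy free: 07:00-17:15.
Viktor free: 08:30-14:00, 15:15-19:00 (invert busy blocks within the working day).
Sven free: 07:00-08:00, 08:15-19:00.
Freya free: 08:00-15:30, 16:00-19:00.
Yuki free: 08:00-10:00, 10:15-11:30, 12:30-14:00, 16:00-19:00.
Nadia free: 07:45-14:00, 14:15-15:30, 16:00-19:00.
Rina free: 07:00-11:00, 11:45-17:15.
Wendy ∩ Viktor: 08:30-14:00, 15:15-17:15.
Wendy ∩ Viktor ∩ Sven: 08:30-14:00, 15:15-17:15.
Wendy ∩ Viktor ∩ Sven ∩ Freya: 08:30-14:00, 15:15-15:30, 16:00-17:15.
Wendy ∩ Viktor ∩ Sven ∩ Freya ∩ Yuki: 08:30-10:00, 10:15-11:30, 12:30-14:00, 16:00-17:15.
Wendy ∩ Viktor ∩ Sven ∩ Freya ∩ Yuki ∩ Nadia: 08:30-10:00, 10:15-11:30, 12:30-14:00, 16:00-17:15.
Wendy ∩ Viktor ∩ Sven ∩ Freya ∩ Yuki ∩ Nadia ∩ Rina: 08:30-10:00, 10:15-11:00, 12:30-14:00, 16:00-17:15.
Those are the intersection windows.
The first common window of at least 45 minutes is 08:30-10:00, so the earliest start is 08:30.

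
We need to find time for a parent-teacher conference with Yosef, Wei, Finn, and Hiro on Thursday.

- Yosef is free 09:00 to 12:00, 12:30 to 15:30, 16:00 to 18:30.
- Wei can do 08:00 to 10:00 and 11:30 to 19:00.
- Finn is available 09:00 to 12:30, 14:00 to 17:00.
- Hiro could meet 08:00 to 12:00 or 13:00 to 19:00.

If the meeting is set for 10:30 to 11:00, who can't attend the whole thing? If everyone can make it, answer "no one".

Yosef: free for 10:30-11:00. Wei: not fully free for 10:30-11:00. Finn: free for 10:30-11:00. Hiro: free for 10:30-11:00.

Wei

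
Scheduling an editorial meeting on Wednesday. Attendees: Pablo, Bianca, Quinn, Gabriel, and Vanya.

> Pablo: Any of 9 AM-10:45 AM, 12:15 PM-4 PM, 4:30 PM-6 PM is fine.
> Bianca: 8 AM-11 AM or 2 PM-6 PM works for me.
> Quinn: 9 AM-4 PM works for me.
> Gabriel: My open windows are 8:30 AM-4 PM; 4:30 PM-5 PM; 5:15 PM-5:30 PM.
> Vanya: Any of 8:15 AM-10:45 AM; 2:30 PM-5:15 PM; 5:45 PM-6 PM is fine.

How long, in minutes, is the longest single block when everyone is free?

Pablo ∩ Bianca: 09:00-10:45, 14:00-16:00, 16:30-18:00.
Pablo ∩ Bianca ∩ Quinn: 09:00-10:45, 14:00-16:00.
Pablo ∩ Bianca ∩ Quinn ∩ Gabriel: 09:00-10:45, 14:00-16:00.
Pablo ∩ Bianca ∩ Quinn ∩ Gabriel ∩ Vanya: 09:00-10:45, 14:30-16:00.
The longest is 09:00-10:45 at 105 minutes.

105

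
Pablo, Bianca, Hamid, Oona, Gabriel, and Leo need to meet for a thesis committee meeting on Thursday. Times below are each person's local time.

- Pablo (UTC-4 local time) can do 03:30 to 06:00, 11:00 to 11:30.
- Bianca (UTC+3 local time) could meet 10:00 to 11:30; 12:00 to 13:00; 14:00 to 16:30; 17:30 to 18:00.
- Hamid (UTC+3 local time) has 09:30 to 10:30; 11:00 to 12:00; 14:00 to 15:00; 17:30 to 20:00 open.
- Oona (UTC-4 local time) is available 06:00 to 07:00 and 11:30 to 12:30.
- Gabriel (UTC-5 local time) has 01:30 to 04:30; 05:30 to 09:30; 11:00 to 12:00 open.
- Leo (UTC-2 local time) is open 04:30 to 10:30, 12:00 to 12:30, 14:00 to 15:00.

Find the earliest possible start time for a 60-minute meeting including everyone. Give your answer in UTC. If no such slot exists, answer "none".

Pablo in UTC: 07:30-10:00, 15:00-15:30 (add 4h to convert from UTC-4).
Bianca in UTC: 07:00-08:30, 09:00-10:00, 11:00-13:30, 14:30-15:00 (subtract 3h to convert from UTC+3).
Hamid in UTC: 06:30-07:30, 08:00-09:00, 11:00-12:00, 14:30-17:00 (subtract 3h to convert from UTC+3).
Oona in UTC: 10:00-11:00, 15:30-16:30 (add 4h to convert from UTC-4).
Gabriel in UTC: 06:30-09:30, 10:30-14:30, 16:00-17:00 (add 5h to convert from UTC-5).
Leo in UTC: 06:30-12:30, 14:00-14:30, 16:00-17:00 (add 2h to convert from UTC-2).
Pablo ∩ Bianca: 07:30-08:30, 09:00-10:00.
Pablo ∩ Bianca ∩ Hamid: 08:00-08:30.
Pablo ∩ Bianca ∩ Hamid ∩ Oona: ∅.
Pablo ∩ Bianca ∩ Hamid ∩ Oona ∩ Gabriel: ∅.
Pablo ∩ Bianca ∩ Hamid ∩ Oona ∩ Gabriel ∩ Leo: ∅.
There is no time when everyone is free.
No common window is at least 60 minutes long.

none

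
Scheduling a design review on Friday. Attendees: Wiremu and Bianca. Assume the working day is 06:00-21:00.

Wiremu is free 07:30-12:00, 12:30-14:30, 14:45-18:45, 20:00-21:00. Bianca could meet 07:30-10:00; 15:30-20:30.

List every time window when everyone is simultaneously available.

07:30-10:00, 15:30-18:45, 20:00-20:30

Wiremu ∩ Bianca: 07:30-10:00, 15:30-18:45, 20:00-20:30.
Those are the intersection windows.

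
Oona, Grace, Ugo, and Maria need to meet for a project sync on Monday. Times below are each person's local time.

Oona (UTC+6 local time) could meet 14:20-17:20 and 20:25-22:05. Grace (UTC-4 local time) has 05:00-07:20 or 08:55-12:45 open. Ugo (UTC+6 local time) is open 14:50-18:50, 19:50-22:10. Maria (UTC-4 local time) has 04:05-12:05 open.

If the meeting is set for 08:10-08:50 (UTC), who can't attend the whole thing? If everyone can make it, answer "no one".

Grace, Oona, Ugo

Oona in UTC: 08:20-11:20, 14:25-16:05 (subtract 6h to convert from UTC+6).
Grace in UTC: 09:00-11:20, 12:55-16:45 (add 4h to convert from UTC-4).
Ugo in UTC: 08:50-12:50, 13:50-16:10 (subtract 6h to convert from UTC+6).
Maria in UTC: 08:05-16:05 (add 4h to convert from UTC-4).
Oona: not fully free for 08:10-08:50. Grace: not fully free for 08:10-08:50. Ugo: not fully free for 08:10-08:50. Maria: free for 08:10-08:50.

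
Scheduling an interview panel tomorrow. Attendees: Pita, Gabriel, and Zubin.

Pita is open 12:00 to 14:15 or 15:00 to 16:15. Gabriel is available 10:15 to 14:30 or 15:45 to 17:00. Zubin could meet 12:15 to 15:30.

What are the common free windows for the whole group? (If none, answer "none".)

Pita ∩ Gabriel: 12:00-14:15, 15:45-16:15.
Pita ∩ Gabriel ∩ Zubin: 12:15-14:15.
So the common availability across everyone is 12:15-14:15.

12:15-14:15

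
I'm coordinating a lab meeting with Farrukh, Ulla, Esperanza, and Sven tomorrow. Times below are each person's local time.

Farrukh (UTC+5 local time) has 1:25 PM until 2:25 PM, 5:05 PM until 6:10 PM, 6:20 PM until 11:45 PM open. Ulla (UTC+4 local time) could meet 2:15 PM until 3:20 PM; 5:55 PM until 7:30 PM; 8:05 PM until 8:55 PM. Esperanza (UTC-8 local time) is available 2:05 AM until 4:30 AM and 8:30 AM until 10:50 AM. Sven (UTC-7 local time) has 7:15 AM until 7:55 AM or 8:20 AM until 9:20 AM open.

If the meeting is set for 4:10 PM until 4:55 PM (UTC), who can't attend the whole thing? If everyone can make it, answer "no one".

Esperanza, Sven

Farrukh in UTC: 08:25-09:25, 12:05-13:10, 13:20-18:45 (subtract 5h to convert from UTC+5).
Ulla in UTC: 10:15-11:20, 13:55-15:30, 16:05-16:55 (subtract 4h to convert from UTC+4).
Esperanza in UTC: 10:05-12:30, 16:30-18:50 (add 8h to convert from UTC-8).
Sven in UTC: 14:15-14:55, 15:20-16:20 (add 7h to convert from UTC-7).
Farrukh: free for 16:10-16:55. Ulla: free for 16:10-16:55. Esperanza: not fully free for 16:10-16:55. Sven: not fully free for 16:10-16:55.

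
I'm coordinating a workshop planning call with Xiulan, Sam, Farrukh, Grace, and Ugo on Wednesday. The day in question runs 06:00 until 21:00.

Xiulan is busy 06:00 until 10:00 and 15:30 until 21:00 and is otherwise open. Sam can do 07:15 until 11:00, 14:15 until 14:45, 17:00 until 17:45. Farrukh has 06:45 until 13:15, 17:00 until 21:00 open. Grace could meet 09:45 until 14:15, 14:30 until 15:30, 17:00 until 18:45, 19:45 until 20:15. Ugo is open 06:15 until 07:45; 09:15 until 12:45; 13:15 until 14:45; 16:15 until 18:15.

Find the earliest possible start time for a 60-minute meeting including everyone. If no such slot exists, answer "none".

Xiulan free: 10:00-15:30 (invert busy blocks within the working day).
Sam free: 07:15-11:00, 14:15-14:45, 17:00-17:45.
Farrukh free: 06:45-13:15, 17:00-21:00.
Grace free: 09:45-14:15, 14:30-15:30, 17:00-18:45, 19:45-20:15.
Ugo free: 06:15-07:45, 09:15-12:45, 13:15-14:45, 16:15-18:15.
Xiulan ∩ Sam: 10:00-11:00, 14:15-14:45.
Xiulan ∩ Sam ∩ Farrukh: 10:00-11:00.
Xiulan ∩ Sam ∩ Farrukh ∩ Grace: 10:00-11:00.
Xiulan ∩ Sam ∩ Farrukh ∩ Grace ∩ Ugo: 10:00-11:00.
So the common availability across everyone is 10:00-11:00.
The first common window of at least 60 minutes is 10:00-11:00, so the earliest start is 10:00.

10:00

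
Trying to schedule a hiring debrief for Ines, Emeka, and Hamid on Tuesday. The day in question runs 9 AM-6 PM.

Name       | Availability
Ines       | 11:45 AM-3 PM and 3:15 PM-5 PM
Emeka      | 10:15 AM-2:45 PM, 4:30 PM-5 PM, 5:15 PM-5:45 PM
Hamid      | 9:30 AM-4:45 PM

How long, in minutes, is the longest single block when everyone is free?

180

Ines ∩ Emeka: 11:45-14:45, 16:30-17:00.
Ines ∩ Emeka ∩ Hamid: 11:45-14:45, 16:30-16:45.
Those are the intersection windows.
The longest is 11:45-14:45 at 180 minutes.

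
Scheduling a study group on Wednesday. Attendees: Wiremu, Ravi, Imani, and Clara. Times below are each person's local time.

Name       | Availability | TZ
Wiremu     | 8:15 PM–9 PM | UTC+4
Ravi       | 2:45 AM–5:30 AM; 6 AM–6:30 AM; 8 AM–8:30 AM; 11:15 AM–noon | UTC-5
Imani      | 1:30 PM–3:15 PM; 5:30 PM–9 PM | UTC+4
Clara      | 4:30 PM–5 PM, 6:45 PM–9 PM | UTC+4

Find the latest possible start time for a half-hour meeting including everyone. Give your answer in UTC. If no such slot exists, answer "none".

16:30

Wiremu in UTC: 16:15-17:00 (subtract 4h to convert from UTC+4).
Ravi in UTC: 07:45-10:30, 11:00-11:30, 13:00-13:30, 16:15-17:00 (add 5h to convert from UTC-5).
Imani in UTC: 09:30-11:15, 13:30-17:00 (subtract 4h to convert from UTC+4).
Clara in UTC: 12:30-13:00, 14:45-17:00 (subtract 4h to convert from UTC+4).
Wiremu ∩ Ravi: 16:15-17:00.
Wiremu ∩ Ravi ∩ Imani: 16:15-17:00.
Wiremu ∩ Ravi ∩ Imani ∩ Clara: 16:15-17:00.
The last common window of at least 30 minutes is 16:15-17:00; a 30-minute meeting can start as late as 16:30 and still end by 17:00.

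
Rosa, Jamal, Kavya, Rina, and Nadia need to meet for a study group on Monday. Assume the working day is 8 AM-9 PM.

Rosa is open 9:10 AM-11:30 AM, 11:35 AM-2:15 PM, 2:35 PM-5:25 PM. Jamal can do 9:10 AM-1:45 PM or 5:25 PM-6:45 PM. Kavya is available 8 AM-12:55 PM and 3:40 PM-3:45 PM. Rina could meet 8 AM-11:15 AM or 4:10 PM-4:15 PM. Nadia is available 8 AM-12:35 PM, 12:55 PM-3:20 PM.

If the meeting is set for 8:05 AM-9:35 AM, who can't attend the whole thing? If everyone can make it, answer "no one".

Jamal, Rosa

Rosa: not fully free for 08:05-09:35. Jamal: not fully free for 08:05-09:35. Kavya: free for 08:05-09:35. Rina: free for 08:05-09:35. Nadia: free for 08:05-09:35.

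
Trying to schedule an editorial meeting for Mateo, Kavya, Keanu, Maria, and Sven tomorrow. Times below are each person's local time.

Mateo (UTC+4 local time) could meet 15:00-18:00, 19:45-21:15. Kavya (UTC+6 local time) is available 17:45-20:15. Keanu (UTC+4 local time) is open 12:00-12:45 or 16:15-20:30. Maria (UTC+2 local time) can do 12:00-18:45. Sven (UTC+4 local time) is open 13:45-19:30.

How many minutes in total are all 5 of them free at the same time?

105

Mateo in UTC: 11:00-14:00, 15:45-17:15 (subtract 4h to convert from UTC+4).
Kavya in UTC: 11:45-14:15 (subtract 6h to convert from UTC+6).
Keanu in UTC: 08:00-08:45, 12:15-16:30 (subtract 4h to convert from UTC+4).
Maria in UTC: 10:00-16:45 (subtract 2h to convert from UTC+2).
Sven in UTC: 09:45-15:30 (subtract 4h to convert from UTC+4).
Mateo ∩ Kavya: 11:45-14:00.
Mateo ∩ Kavya ∩ Keanu: 12:15-14:00.
Mateo ∩ Kavya ∩ Keanu ∩ Maria: 12:15-14:00.
Mateo ∩ Kavya ∩ Keanu ∩ Maria ∩ Sven: 12:15-14:00.
That's a single block of 105 minutes.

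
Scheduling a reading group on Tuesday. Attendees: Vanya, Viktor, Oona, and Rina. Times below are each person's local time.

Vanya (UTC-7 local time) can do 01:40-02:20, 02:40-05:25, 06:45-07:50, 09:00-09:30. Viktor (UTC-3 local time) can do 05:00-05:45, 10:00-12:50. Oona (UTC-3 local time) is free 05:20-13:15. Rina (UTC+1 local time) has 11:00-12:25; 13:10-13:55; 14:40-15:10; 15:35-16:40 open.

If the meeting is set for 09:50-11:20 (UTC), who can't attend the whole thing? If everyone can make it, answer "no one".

Vanya in UTC: 08:40-09:20, 09:40-12:25, 13:45-14:50, 16:00-16:30 (add 7h to convert from UTC-7).
Viktor in UTC: 08:00-08:45, 13:00-15:50 (add 3h to convert from UTC-3).
Oona in UTC: 08:20-16:15 (add 3h to convert from UTC-3).
Rina in UTC: 10:00-11:25, 12:10-12:55, 13:40-14:10, 14:35-15:40 (subtract 1h to convert from UTC+1).
Vanya: free for 09:50-11:20. Viktor: not fully free for 09:50-11:20. Oona: free for 09:50-11:20. Rina: not fully free for 09:50-11:20.

Rina, Viktor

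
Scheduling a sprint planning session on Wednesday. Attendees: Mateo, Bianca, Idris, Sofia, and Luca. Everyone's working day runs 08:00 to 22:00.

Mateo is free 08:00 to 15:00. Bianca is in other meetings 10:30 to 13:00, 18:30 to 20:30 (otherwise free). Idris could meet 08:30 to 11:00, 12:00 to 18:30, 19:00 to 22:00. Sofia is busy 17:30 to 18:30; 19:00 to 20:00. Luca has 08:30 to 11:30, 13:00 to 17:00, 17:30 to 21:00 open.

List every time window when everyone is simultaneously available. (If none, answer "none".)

Mateo free: 08:00-15:00.
Bianca free: 08:00-10:30, 13:00-18:30, 20:30-22:00 (invert busy blocks within the working day).
Idris free: 08:30-11:00, 12:00-18:30, 19:00-22:00.
Sofia free: 08:00-17:30, 18:30-19:00, 20:00-22:00 (invert busy blocks within the working day).
Luca free: 08:30-11:30, 13:00-17:00, 17:30-21:00.
Mateo ∩ Bianca: 08:00-10:30, 13:00-15:00.
Mateo ∩ Bianca ∩ Idris: 08:30-10:30, 13:00-15:00.
Mateo ∩ Bianca ∩ Idris ∩ Sofia: 08:30-10:30, 13:00-15:00.
Mateo ∩ Bianca ∩ Idris ∩ Sofia ∩ Luca: 08:30-10:30, 13:00-15:00.
Those are the intersection windows.

08:30-10:30, 13:00-15:00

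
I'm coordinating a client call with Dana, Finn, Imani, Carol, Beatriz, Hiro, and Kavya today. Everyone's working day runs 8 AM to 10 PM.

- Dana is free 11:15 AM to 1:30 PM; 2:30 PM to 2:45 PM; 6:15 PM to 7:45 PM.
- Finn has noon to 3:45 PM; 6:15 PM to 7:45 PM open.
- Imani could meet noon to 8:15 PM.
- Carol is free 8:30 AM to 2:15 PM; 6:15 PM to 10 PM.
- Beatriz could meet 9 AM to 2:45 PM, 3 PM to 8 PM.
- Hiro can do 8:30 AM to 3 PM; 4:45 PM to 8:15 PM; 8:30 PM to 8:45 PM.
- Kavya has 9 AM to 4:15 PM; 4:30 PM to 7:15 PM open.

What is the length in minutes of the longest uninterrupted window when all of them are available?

Dana ∩ Finn: 12:00-13:30, 14:30-14:45, 18:15-19:45.
Dana ∩ Finn ∩ Imani: 12:00-13:30, 14:30-14:45, 18:15-19:45.
Dana ∩ Finn ∩ Imani ∩ Carol: 12:00-13:30, 18:15-19:45.
Dana ∩ Finn ∩ Imani ∩ Carol ∩ Beatriz: 12:00-13:30, 18:15-19:45.
Dana ∩ Finn ∩ Imani ∩ Carol ∩ Beatriz ∩ Hiro: 12:00-13:30, 18:15-19:45.
Dana ∩ Finn ∩ Imani ∩ Carol ∩ Beatriz ∩ Hiro ∩ Kavya: 12:00-13:30, 18:15-19:15.
So the common availability across everyone is 12:00-13:30, 18:15-19:15.
The longest is 12:00-13:30 at 90 minutes.

90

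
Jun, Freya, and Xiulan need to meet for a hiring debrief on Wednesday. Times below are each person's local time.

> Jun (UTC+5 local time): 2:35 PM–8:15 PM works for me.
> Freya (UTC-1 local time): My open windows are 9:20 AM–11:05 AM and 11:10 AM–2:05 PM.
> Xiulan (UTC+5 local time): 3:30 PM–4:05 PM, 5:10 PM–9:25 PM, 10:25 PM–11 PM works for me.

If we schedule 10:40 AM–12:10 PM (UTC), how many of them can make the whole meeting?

1

Jun in UTC: 09:35-15:15 (subtract 5h to convert from UTC+5).
Freya in UTC: 10:20-12:05, 12:10-15:05 (add 1h to convert from UTC-1).
Xiulan in UTC: 10:30-11:05, 12:10-16:25, 17:25-18:00 (subtract 5h to convert from UTC+5).
Jun can make the full 10:40-12:10 slot — that's 1.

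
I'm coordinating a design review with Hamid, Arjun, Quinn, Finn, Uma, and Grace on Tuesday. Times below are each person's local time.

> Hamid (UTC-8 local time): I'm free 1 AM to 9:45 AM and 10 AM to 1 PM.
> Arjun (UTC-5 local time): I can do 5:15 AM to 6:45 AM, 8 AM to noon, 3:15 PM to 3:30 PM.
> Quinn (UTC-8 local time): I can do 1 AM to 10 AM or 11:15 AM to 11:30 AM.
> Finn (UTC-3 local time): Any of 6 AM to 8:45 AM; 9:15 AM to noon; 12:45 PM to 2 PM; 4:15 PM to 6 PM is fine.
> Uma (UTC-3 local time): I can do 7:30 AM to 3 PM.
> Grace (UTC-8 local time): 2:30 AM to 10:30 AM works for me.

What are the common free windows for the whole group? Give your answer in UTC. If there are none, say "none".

10:30-11:45, 13:00-15:00, 15:45-17:00

Hamid in UTC: 09:00-17:45, 18:00-21:00 (add 8h to convert from UTC-8).
Arjun in UTC: 10:15-11:45, 13:00-17:00, 20:15-20:30 (add 5h to convert from UTC-5).
Quinn in UTC: 09:00-18:00, 19:15-19:30 (add 8h to convert from UTC-8).
Finn in UTC: 09:00-11:45, 12:15-15:00, 15:45-17:00, 19:15-21:00 (add 3h to convert from UTC-3).
Uma in UTC: 10:30-18:00 (add 3h to convert from UTC-3).
Grace in UTC: 10:30-18:30 (add 8h to convert from UTC-8).
Hamid ∩ Arjun: 10:15-11:45, 13:00-17:00, 20:15-20:30.
Hamid ∩ Arjun ∩ Quinn: 10:15-11:45, 13:00-17:00.
Hamid ∩ Arjun ∩ Quinn ∩ Finn: 10:15-11:45, 13:00-15:00, 15:45-17:00.
Hamid ∩ Arjun ∩ Quinn ∩ Finn ∩ Uma: 10:30-11:45, 13:00-15:00, 15:45-17:00.
Hamid ∩ Arjun ∩ Quinn ∩ Finn ∩ Uma ∩ Grace: 10:30-11:45, 13:00-15:00, 15:45-17:00.
So the common availability across everyone is 10:30-11:45, 13:00-15:00, 15:45-17:00.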